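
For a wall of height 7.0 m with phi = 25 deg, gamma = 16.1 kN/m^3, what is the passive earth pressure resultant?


Result: 971.89 kN/m

Derivation:
Compute passive earth pressure coefficient:
Kp = tan^2(45 + phi/2) = tan^2(57.5) = 2.463913
Compute passive force:
Pp = 0.5 * Kp * gamma * H^2
Pp = 0.5 * 2.463913 * 16.1 * 7.0^2
Pp = 971.89 kN/m


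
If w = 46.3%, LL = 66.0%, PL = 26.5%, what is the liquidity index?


First compute the plasticity index:
PI = LL - PL = 66.0 - 26.5 = 39.5
Then compute the liquidity index:
LI = (w - PL) / PI
LI = (46.3 - 26.5) / 39.5
LI = 0.501


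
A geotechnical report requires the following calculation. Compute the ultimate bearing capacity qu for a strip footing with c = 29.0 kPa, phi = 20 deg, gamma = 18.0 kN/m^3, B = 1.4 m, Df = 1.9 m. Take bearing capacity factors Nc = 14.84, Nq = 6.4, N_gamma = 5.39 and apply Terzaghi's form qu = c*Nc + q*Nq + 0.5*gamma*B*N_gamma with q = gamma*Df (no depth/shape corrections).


Compute qu = c*Nc + gamma*Df*Nq + 0.5*gamma*B*N_gamma
Term 1: 29.0 * 14.84 = 430.36
Term 2: 18.0 * 1.9 * 6.4 = 218.88
Term 3: 0.5 * 18.0 * 1.4 * 5.39 = 67.914
qu = 430.36 + 218.88 + 67.914
qu = 717.15 kPa


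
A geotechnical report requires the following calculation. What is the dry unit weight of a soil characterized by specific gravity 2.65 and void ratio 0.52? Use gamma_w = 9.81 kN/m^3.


Using gamma_d = Gs * gamma_w / (1 + e)
gamma_d = 2.65 * 9.81 / (1 + 0.52)
gamma_d = 2.65 * 9.81 / 1.52
gamma_d = 17.103 kN/m^3


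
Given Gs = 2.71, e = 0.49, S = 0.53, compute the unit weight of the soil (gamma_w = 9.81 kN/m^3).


Using gamma = gamma_w * (Gs + S*e) / (1 + e)
Numerator: Gs + S*e = 2.71 + 0.53*0.49 = 2.9697
Denominator: 1 + e = 1 + 0.49 = 1.49
gamma = 9.81 * 2.9697 / 1.49
gamma = 19.552 kN/m^3


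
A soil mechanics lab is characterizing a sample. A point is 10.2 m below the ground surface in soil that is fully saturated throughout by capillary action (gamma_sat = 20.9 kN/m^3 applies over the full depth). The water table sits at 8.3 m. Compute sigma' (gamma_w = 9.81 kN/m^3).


Total stress = gamma_sat * depth
sigma = 20.9 * 10.2 = 213.18 kPa
Pore water pressure u = gamma_w * (depth - d_wt)
u = 9.81 * (10.2 - 8.3) = 18.639 kPa
Effective stress = sigma - u
sigma' = 213.18 - 18.639 = 194.54 kPa


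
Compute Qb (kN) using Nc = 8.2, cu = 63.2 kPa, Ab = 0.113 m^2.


Result: 58.56 kN

Derivation:
Using Qb = Nc * cu * Ab
Qb = 8.2 * 63.2 * 0.113
Qb = 58.56 kN


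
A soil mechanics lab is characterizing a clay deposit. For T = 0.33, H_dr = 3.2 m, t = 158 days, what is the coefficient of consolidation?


Result: 0.02139 m^2/day

Derivation:
Using cv = T * H_dr^2 / t
H_dr^2 = 3.2^2 = 10.24
cv = 0.33 * 10.24 / 158
cv = 0.02139 m^2/day


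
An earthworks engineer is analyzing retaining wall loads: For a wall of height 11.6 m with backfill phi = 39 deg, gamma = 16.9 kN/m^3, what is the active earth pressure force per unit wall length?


Result: 258.68 kN/m

Derivation:
Compute active earth pressure coefficient:
Ka = tan^2(45 - phi/2) = tan^2(25.5) = 0.227506
Compute active force:
Pa = 0.5 * Ka * gamma * H^2
Pa = 0.5 * 0.227506 * 16.9 * 11.6^2
Pa = 258.68 kN/m


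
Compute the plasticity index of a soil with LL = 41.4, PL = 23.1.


Using PI = LL - PL
PI = 41.4 - 23.1
PI = 18.3


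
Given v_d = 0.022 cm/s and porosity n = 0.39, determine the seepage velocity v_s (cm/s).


Using v_s = v_d / n
v_s = 0.022 / 0.39
v_s = 0.05641 cm/s


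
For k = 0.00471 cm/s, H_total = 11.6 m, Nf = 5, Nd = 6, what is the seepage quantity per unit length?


Convert k to m/s for unit consistency with H:
k = 0.00471 cm/s = 0.00471 / 100 m/s = 4.71e-05 m/s
Using q = k * H * Nf / Nd
Nf / Nd = 5 / 6 = 0.8333
q = 4.71e-05 * 11.6 * 0.8333
q = 0.0004553 m^3/s per m


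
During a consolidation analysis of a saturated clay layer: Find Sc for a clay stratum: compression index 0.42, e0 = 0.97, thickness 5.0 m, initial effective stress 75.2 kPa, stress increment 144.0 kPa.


Using Sc = Cc * H / (1 + e0) * log10((sigma0 + delta_sigma) / sigma0)
Stress ratio = (75.2 + 144.0) / 75.2 = 2.91489
log10(2.91489) = 0.464623
Cc * H / (1 + e0) = 0.42 * 5.0 / (1 + 0.97) = 1.06599
Sc = 1.06599 * 0.464623
Sc = 0.4953 m


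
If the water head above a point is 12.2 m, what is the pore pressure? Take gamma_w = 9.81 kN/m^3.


Using u = gamma_w * h_w
u = 9.81 * 12.2
u = 119.68 kPa


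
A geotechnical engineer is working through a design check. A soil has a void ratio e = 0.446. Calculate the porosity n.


Result: 0.3084

Derivation:
Using the relation n = e / (1 + e)
n = 0.446 / (1 + 0.446)
n = 0.446 / 1.446
n = 0.3084


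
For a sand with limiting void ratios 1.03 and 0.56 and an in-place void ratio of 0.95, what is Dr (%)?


Using Dr = (e_max - e) / (e_max - e_min) * 100
e_max - e = 1.03 - 0.95 = 0.08
e_max - e_min = 1.03 - 0.56 = 0.47
Dr = 0.08 / 0.47 * 100
Dr = 17.02 %


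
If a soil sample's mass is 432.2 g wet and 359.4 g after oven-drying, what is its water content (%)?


Using w = (m_wet - m_dry) / m_dry * 100
m_wet - m_dry = 432.2 - 359.4 = 72.8 g
w = 72.8 / 359.4 * 100
w = 20.26 %


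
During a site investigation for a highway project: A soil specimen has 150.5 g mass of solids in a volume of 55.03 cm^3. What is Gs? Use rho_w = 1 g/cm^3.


Using Gs = m_s / (V_s * rho_w)
Since rho_w = 1 g/cm^3:
Gs = 150.5 / 55.03
Gs = 2.735


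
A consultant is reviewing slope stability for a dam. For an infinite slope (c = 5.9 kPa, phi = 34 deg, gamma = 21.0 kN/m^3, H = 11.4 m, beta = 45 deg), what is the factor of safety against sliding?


Using Fs = c / (gamma*H*sin(beta)*cos(beta)) + tan(phi)/tan(beta)
Cohesion contribution = 5.9 / (21.0*11.4*sin(45)*cos(45))
Cohesion contribution = 0.0492899
Friction contribution = tan(34)/tan(45) = 0.674509
Fs = 0.0492899 + 0.674509
Fs = 0.724


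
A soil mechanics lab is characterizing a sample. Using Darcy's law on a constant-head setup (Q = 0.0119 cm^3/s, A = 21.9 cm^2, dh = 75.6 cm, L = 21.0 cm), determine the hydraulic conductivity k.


Compute hydraulic gradient:
i = dh / L = 75.6 / 21.0 = 3.6
Then apply Darcy's law:
k = Q / (A * i)
k = 0.0119 / (21.9 * 3.6)
k = 0.0119 / 78.84
k = 0.000151 cm/s


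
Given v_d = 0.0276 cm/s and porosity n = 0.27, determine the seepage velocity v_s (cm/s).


Using v_s = v_d / n
v_s = 0.0276 / 0.27
v_s = 0.10222 cm/s


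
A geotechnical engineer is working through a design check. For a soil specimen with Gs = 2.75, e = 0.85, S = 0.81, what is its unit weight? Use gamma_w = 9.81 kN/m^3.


Using gamma = gamma_w * (Gs + S*e) / (1 + e)
Numerator: Gs + S*e = 2.75 + 0.81*0.85 = 3.4385
Denominator: 1 + e = 1 + 0.85 = 1.85
gamma = 9.81 * 3.4385 / 1.85
gamma = 18.233 kN/m^3


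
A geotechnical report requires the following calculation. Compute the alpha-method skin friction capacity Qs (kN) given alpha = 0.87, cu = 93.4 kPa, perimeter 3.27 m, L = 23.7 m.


Using Qs = alpha * cu * perimeter * L
Qs = 0.87 * 93.4 * 3.27 * 23.7
Qs = 6297.41 kN


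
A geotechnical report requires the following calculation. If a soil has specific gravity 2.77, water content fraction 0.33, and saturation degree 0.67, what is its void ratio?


Using the relation e = Gs * w / S
e = 2.77 * 0.33 / 0.67
e = 1.3643


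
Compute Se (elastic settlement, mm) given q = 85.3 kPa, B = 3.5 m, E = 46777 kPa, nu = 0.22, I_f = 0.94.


Result: 5.709 mm

Derivation:
Using Se = q * B * (1 - nu^2) * I_f / E
1 - nu^2 = 1 - 0.22^2 = 0.9516
Se = 85.3 * 3.5 * 0.9516 * 0.94 / 46777
Se = 0.005709 m
Convert to mm: Se = 0.005709 * 1000 = 5.709 mm


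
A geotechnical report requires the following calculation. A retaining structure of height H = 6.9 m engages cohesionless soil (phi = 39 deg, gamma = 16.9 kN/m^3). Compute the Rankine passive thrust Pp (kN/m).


Compute passive earth pressure coefficient:
Kp = tan^2(45 + phi/2) = tan^2(64.5) = 4.395495
Compute passive force:
Pp = 0.5 * Kp * gamma * H^2
Pp = 0.5 * 4.395495 * 16.9 * 6.9^2
Pp = 1768.33 kN/m


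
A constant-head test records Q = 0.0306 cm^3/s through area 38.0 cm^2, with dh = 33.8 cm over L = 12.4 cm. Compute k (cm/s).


Result: 0.000295 cm/s

Derivation:
Compute hydraulic gradient:
i = dh / L = 33.8 / 12.4 = 2.72581
Then apply Darcy's law:
k = Q / (A * i)
k = 0.0306 / (38.0 * 2.72581)
k = 0.0306 / 103.581
k = 0.000295 cm/s


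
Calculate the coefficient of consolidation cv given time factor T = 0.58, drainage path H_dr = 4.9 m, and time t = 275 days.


Using cv = T * H_dr^2 / t
H_dr^2 = 4.9^2 = 24.01
cv = 0.58 * 24.01 / 275
cv = 0.05064 m^2/day


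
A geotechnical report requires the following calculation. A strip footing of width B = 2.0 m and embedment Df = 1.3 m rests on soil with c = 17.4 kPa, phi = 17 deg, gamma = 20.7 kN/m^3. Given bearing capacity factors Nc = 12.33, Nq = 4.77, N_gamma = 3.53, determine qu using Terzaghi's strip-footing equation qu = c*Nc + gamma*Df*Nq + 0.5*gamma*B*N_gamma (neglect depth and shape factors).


Compute qu = c*Nc + gamma*Df*Nq + 0.5*gamma*B*N_gamma
Term 1: 17.4 * 12.33 = 214.542
Term 2: 20.7 * 1.3 * 4.77 = 128.3607
Term 3: 0.5 * 20.7 * 2.0 * 3.53 = 73.071
qu = 214.542 + 128.3607 + 73.071
qu = 415.97 kPa


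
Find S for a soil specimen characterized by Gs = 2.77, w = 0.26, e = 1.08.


Result: 0.6669

Derivation:
Using S = Gs * w / e
S = 2.77 * 0.26 / 1.08
S = 0.6669


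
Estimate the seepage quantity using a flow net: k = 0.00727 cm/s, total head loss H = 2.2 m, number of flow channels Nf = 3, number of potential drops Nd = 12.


Convert k to m/s for unit consistency with H:
k = 0.00727 cm/s = 0.00727 / 100 m/s = 7.27e-05 m/s
Using q = k * H * Nf / Nd
Nf / Nd = 3 / 12 = 0.25
q = 7.27e-05 * 2.2 * 0.25
q = 3.999e-05 m^3/s per m


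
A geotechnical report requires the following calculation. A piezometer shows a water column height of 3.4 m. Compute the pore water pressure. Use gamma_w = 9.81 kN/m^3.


Using u = gamma_w * h_w
u = 9.81 * 3.4
u = 33.35 kPa


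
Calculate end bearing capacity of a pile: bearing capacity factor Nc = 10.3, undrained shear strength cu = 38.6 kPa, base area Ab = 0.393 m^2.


Using Qb = Nc * cu * Ab
Qb = 10.3 * 38.6 * 0.393
Qb = 156.25 kN


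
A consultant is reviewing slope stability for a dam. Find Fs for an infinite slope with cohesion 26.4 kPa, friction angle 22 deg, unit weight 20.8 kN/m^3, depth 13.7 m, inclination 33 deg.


Using Fs = c / (gamma*H*sin(beta)*cos(beta)) + tan(phi)/tan(beta)
Cohesion contribution = 26.4 / (20.8*13.7*sin(33)*cos(33))
Cohesion contribution = 0.202824
Friction contribution = tan(22)/tan(33) = 0.622146
Fs = 0.202824 + 0.622146
Fs = 0.825


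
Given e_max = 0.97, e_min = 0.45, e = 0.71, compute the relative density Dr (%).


Using Dr = (e_max - e) / (e_max - e_min) * 100
e_max - e = 0.97 - 0.71 = 0.26
e_max - e_min = 0.97 - 0.45 = 0.52
Dr = 0.26 / 0.52 * 100
Dr = 50.0 %


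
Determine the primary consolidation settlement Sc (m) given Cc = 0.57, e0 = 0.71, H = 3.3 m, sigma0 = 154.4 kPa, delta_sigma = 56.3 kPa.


Using Sc = Cc * H / (1 + e0) * log10((sigma0 + delta_sigma) / sigma0)
Stress ratio = (154.4 + 56.3) / 154.4 = 1.36464
log10(1.36464) = 0.135017
Cc * H / (1 + e0) = 0.57 * 3.3 / (1 + 0.71) = 1.1
Sc = 1.1 * 0.135017
Sc = 0.1485 m


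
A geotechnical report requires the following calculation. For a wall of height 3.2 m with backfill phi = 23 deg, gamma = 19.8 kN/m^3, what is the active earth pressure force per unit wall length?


Compute active earth pressure coefficient:
Ka = tan^2(45 - phi/2) = tan^2(33.5) = 0.438092
Compute active force:
Pa = 0.5 * Ka * gamma * H^2
Pa = 0.5 * 0.438092 * 19.8 * 3.2^2
Pa = 44.41 kN/m


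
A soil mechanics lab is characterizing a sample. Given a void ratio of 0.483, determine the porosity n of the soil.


Using the relation n = e / (1 + e)
n = 0.483 / (1 + 0.483)
n = 0.483 / 1.483
n = 0.3257


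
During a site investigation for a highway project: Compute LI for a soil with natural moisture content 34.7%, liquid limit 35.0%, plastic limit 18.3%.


Result: 0.982

Derivation:
First compute the plasticity index:
PI = LL - PL = 35.0 - 18.3 = 16.7
Then compute the liquidity index:
LI = (w - PL) / PI
LI = (34.7 - 18.3) / 16.7
LI = 0.982


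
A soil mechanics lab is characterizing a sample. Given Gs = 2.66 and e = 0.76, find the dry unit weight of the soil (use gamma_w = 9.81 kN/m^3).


Result: 14.826 kN/m^3

Derivation:
Using gamma_d = Gs * gamma_w / (1 + e)
gamma_d = 2.66 * 9.81 / (1 + 0.76)
gamma_d = 2.66 * 9.81 / 1.76
gamma_d = 14.826 kN/m^3


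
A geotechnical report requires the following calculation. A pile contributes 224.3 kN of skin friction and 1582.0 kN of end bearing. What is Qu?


Using Qu = Qf + Qb
Qu = 224.3 + 1582.0
Qu = 1806.3 kN


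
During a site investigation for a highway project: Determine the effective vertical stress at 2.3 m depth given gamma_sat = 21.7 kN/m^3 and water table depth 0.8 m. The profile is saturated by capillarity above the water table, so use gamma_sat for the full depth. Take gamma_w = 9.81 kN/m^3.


Total stress = gamma_sat * depth
sigma = 21.7 * 2.3 = 49.91 kPa
Pore water pressure u = gamma_w * (depth - d_wt)
u = 9.81 * (2.3 - 0.8) = 14.715 kPa
Effective stress = sigma - u
sigma' = 49.91 - 14.715 = 35.2 kPa


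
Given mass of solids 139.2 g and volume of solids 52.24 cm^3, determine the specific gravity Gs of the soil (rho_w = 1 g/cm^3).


Using Gs = m_s / (V_s * rho_w)
Since rho_w = 1 g/cm^3:
Gs = 139.2 / 52.24
Gs = 2.665


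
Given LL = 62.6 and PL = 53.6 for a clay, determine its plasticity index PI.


Using PI = LL - PL
PI = 62.6 - 53.6
PI = 9.0


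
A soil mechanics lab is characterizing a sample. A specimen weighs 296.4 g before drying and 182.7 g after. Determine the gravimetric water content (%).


Using w = (m_wet - m_dry) / m_dry * 100
m_wet - m_dry = 296.4 - 182.7 = 113.7 g
w = 113.7 / 182.7 * 100
w = 62.23 %


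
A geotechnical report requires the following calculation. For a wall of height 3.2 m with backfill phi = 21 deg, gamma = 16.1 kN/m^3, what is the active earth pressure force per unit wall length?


Compute active earth pressure coefficient:
Ka = tan^2(45 - phi/2) = tan^2(34.5) = 0.472355
Compute active force:
Pa = 0.5 * Ka * gamma * H^2
Pa = 0.5 * 0.472355 * 16.1 * 3.2^2
Pa = 38.94 kN/m


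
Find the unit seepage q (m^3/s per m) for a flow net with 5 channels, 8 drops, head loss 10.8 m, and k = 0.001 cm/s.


Convert k to m/s for unit consistency with H:
k = 0.001 cm/s = 0.001 / 100 m/s = 1e-05 m/s
Using q = k * H * Nf / Nd
Nf / Nd = 5 / 8 = 0.625
q = 1e-05 * 10.8 * 0.625
q = 6.75e-05 m^3/s per m


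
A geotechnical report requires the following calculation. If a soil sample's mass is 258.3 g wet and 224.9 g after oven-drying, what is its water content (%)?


Result: 14.85 %

Derivation:
Using w = (m_wet - m_dry) / m_dry * 100
m_wet - m_dry = 258.3 - 224.9 = 33.4 g
w = 33.4 / 224.9 * 100
w = 14.85 %


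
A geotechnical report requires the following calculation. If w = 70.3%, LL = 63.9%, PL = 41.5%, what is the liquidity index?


Result: 1.286

Derivation:
First compute the plasticity index:
PI = LL - PL = 63.9 - 41.5 = 22.4
Then compute the liquidity index:
LI = (w - PL) / PI
LI = (70.3 - 41.5) / 22.4
LI = 1.286


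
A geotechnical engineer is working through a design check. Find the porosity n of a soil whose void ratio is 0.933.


Using the relation n = e / (1 + e)
n = 0.933 / (1 + 0.933)
n = 0.933 / 1.933
n = 0.4827


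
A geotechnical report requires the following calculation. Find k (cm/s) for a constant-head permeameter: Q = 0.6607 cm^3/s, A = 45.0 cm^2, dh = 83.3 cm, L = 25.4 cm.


Result: 0.004477 cm/s

Derivation:
Compute hydraulic gradient:
i = dh / L = 83.3 / 25.4 = 3.27953
Then apply Darcy's law:
k = Q / (A * i)
k = 0.6607 / (45.0 * 3.27953)
k = 0.6607 / 147.579
k = 0.004477 cm/s


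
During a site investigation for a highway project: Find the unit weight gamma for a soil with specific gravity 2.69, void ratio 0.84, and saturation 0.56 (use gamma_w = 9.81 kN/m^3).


Result: 16.85 kN/m^3

Derivation:
Using gamma = gamma_w * (Gs + S*e) / (1 + e)
Numerator: Gs + S*e = 2.69 + 0.56*0.84 = 3.1604
Denominator: 1 + e = 1 + 0.84 = 1.84
gamma = 9.81 * 3.1604 / 1.84
gamma = 16.85 kN/m^3


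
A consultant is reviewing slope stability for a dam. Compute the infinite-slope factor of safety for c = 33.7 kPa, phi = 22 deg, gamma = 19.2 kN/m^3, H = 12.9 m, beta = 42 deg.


Result: 0.722

Derivation:
Using Fs = c / (gamma*H*sin(beta)*cos(beta)) + tan(phi)/tan(beta)
Cohesion contribution = 33.7 / (19.2*12.9*sin(42)*cos(42))
Cohesion contribution = 0.273624
Friction contribution = tan(22)/tan(42) = 0.448717
Fs = 0.273624 + 0.448717
Fs = 0.722


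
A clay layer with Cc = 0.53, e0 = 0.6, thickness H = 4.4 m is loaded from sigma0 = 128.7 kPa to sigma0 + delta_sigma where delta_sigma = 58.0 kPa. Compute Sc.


Result: 0.2355 m

Derivation:
Using Sc = Cc * H / (1 + e0) * log10((sigma0 + delta_sigma) / sigma0)
Stress ratio = (128.7 + 58.0) / 128.7 = 1.45066
log10(1.45066) = 0.161566
Cc * H / (1 + e0) = 0.53 * 4.4 / (1 + 0.6) = 1.4575
Sc = 1.4575 * 0.161566
Sc = 0.2355 m


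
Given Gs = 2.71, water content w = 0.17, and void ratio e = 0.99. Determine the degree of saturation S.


Using S = Gs * w / e
S = 2.71 * 0.17 / 0.99
S = 0.4654


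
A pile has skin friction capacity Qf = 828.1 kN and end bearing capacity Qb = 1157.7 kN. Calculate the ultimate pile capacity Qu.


Result: 1985.8 kN

Derivation:
Using Qu = Qf + Qb
Qu = 828.1 + 1157.7
Qu = 1985.8 kN


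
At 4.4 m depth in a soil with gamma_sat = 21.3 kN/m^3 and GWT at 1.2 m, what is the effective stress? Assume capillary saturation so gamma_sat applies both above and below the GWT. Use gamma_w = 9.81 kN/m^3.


Total stress = gamma_sat * depth
sigma = 21.3 * 4.4 = 93.72 kPa
Pore water pressure u = gamma_w * (depth - d_wt)
u = 9.81 * (4.4 - 1.2) = 31.392 kPa
Effective stress = sigma - u
sigma' = 93.72 - 31.392 = 62.33 kPa


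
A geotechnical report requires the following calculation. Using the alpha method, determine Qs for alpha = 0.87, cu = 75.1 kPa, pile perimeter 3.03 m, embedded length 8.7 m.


Using Qs = alpha * cu * perimeter * L
Qs = 0.87 * 75.1 * 3.03 * 8.7
Qs = 1722.35 kN


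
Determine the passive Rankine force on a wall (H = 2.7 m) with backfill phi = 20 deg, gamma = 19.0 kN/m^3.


Compute passive earth pressure coefficient:
Kp = tan^2(45 + phi/2) = tan^2(55.0) = 2.039607
Compute passive force:
Pp = 0.5 * Kp * gamma * H^2
Pp = 0.5 * 2.039607 * 19.0 * 2.7^2
Pp = 141.25 kN/m


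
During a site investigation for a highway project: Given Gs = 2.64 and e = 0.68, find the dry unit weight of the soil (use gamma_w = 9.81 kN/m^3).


Using gamma_d = Gs * gamma_w / (1 + e)
gamma_d = 2.64 * 9.81 / (1 + 0.68)
gamma_d = 2.64 * 9.81 / 1.68
gamma_d = 15.416 kN/m^3


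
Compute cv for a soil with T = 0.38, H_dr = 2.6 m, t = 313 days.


Using cv = T * H_dr^2 / t
H_dr^2 = 2.6^2 = 6.76
cv = 0.38 * 6.76 / 313
cv = 0.00821 m^2/day


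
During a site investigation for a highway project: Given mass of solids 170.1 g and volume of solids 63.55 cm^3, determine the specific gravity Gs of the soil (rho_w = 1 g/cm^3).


Using Gs = m_s / (V_s * rho_w)
Since rho_w = 1 g/cm^3:
Gs = 170.1 / 63.55
Gs = 2.677


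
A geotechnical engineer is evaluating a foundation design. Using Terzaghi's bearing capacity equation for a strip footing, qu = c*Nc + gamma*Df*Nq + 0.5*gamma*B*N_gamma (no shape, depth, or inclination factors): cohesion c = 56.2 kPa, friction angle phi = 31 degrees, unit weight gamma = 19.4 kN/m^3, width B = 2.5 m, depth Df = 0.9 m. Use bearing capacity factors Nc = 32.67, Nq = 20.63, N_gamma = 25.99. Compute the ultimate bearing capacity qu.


Compute qu = c*Nc + gamma*Df*Nq + 0.5*gamma*B*N_gamma
Term 1: 56.2 * 32.67 = 1836.054
Term 2: 19.4 * 0.9 * 20.63 = 360.1998
Term 3: 0.5 * 19.4 * 2.5 * 25.99 = 630.2575
qu = 1836.054 + 360.1998 + 630.2575
qu = 2826.51 kPa


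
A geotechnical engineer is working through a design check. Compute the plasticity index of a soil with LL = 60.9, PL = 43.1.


Result: 17.8

Derivation:
Using PI = LL - PL
PI = 60.9 - 43.1
PI = 17.8


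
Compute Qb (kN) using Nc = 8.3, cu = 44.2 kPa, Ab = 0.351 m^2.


Result: 128.77 kN

Derivation:
Using Qb = Nc * cu * Ab
Qb = 8.3 * 44.2 * 0.351
Qb = 128.77 kN


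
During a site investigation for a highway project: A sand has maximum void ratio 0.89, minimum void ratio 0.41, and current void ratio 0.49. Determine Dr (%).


Using Dr = (e_max - e) / (e_max - e_min) * 100
e_max - e = 0.89 - 0.49 = 0.4
e_max - e_min = 0.89 - 0.41 = 0.48
Dr = 0.4 / 0.48 * 100
Dr = 83.33 %


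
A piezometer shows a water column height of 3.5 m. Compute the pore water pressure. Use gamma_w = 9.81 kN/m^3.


Using u = gamma_w * h_w
u = 9.81 * 3.5
u = 34.34 kPa


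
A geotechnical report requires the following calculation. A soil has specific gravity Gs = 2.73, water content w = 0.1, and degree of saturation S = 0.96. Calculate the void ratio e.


Using the relation e = Gs * w / S
e = 2.73 * 0.1 / 0.96
e = 0.2844


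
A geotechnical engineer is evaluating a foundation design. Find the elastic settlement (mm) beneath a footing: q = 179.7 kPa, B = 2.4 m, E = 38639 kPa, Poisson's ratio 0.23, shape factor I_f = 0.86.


Using Se = q * B * (1 - nu^2) * I_f / E
1 - nu^2 = 1 - 0.23^2 = 0.9471
Se = 179.7 * 2.4 * 0.9471 * 0.86 / 38639
Se = 0.009091 m
Convert to mm: Se = 0.009091 * 1000 = 9.091 mm


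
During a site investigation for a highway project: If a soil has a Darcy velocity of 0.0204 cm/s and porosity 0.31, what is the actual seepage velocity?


Using v_s = v_d / n
v_s = 0.0204 / 0.31
v_s = 0.06581 cm/s


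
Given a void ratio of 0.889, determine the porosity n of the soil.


Using the relation n = e / (1 + e)
n = 0.889 / (1 + 0.889)
n = 0.889 / 1.889
n = 0.4706


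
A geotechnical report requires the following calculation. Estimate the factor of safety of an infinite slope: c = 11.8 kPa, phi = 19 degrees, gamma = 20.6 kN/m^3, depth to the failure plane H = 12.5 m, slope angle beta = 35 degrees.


Using Fs = c / (gamma*H*sin(beta)*cos(beta)) + tan(phi)/tan(beta)
Cohesion contribution = 11.8 / (20.6*12.5*sin(35)*cos(35))
Cohesion contribution = 0.0975324
Friction contribution = tan(19)/tan(35) = 0.491751
Fs = 0.0975324 + 0.491751
Fs = 0.589


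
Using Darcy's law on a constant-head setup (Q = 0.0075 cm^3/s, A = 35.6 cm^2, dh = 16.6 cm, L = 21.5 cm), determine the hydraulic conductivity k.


Result: 0.000273 cm/s

Derivation:
Compute hydraulic gradient:
i = dh / L = 16.6 / 21.5 = 0.772093
Then apply Darcy's law:
k = Q / (A * i)
k = 0.0075 / (35.6 * 0.772093)
k = 0.0075 / 27.4865
k = 0.000273 cm/s


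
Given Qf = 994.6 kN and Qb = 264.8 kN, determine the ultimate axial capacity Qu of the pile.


Using Qu = Qf + Qb
Qu = 994.6 + 264.8
Qu = 1259.4 kN


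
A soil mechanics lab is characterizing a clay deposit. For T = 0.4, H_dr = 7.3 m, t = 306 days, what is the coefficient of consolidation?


Result: 0.06966 m^2/day

Derivation:
Using cv = T * H_dr^2 / t
H_dr^2 = 7.3^2 = 53.29
cv = 0.4 * 53.29 / 306
cv = 0.06966 m^2/day


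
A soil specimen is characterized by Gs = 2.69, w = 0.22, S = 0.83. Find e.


Using the relation e = Gs * w / S
e = 2.69 * 0.22 / 0.83
e = 0.713


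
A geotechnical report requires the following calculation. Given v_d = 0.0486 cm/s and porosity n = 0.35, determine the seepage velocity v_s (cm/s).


Using v_s = v_d / n
v_s = 0.0486 / 0.35
v_s = 0.13886 cm/s


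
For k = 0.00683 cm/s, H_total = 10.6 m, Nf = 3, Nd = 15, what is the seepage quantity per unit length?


Convert k to m/s for unit consistency with H:
k = 0.00683 cm/s = 0.00683 / 100 m/s = 6.83e-05 m/s
Using q = k * H * Nf / Nd
Nf / Nd = 3 / 15 = 0.2
q = 6.83e-05 * 10.6 * 0.2
q = 0.0001448 m^3/s per m


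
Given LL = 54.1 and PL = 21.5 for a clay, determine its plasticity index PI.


Using PI = LL - PL
PI = 54.1 - 21.5
PI = 32.6


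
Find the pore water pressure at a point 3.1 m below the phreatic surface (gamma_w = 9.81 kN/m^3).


Using u = gamma_w * h_w
u = 9.81 * 3.1
u = 30.41 kPa


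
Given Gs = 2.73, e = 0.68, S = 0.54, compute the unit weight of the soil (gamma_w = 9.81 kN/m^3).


Result: 18.085 kN/m^3

Derivation:
Using gamma = gamma_w * (Gs + S*e) / (1 + e)
Numerator: Gs + S*e = 2.73 + 0.54*0.68 = 3.0972
Denominator: 1 + e = 1 + 0.68 = 1.68
gamma = 9.81 * 3.0972 / 1.68
gamma = 18.085 kN/m^3


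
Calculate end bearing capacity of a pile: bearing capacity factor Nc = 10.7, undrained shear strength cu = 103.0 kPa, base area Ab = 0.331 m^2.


Using Qb = Nc * cu * Ab
Qb = 10.7 * 103.0 * 0.331
Qb = 364.8 kN


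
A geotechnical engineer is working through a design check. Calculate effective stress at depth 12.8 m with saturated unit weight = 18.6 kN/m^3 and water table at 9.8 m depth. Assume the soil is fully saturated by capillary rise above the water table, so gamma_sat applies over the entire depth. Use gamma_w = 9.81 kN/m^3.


Total stress = gamma_sat * depth
sigma = 18.6 * 12.8 = 238.08 kPa
Pore water pressure u = gamma_w * (depth - d_wt)
u = 9.81 * (12.8 - 9.8) = 29.43 kPa
Effective stress = sigma - u
sigma' = 238.08 - 29.43 = 208.65 kPa


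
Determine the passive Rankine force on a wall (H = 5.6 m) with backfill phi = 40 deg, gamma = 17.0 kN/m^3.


Compute passive earth pressure coefficient:
Kp = tan^2(45 + phi/2) = tan^2(65.0) = 4.59891
Compute passive force:
Pp = 0.5 * Kp * gamma * H^2
Pp = 0.5 * 4.59891 * 17.0 * 5.6^2
Pp = 1225.89 kN/m


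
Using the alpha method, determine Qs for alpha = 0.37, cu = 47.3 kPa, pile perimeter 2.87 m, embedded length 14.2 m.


Using Qs = alpha * cu * perimeter * L
Qs = 0.37 * 47.3 * 2.87 * 14.2
Qs = 713.24 kN


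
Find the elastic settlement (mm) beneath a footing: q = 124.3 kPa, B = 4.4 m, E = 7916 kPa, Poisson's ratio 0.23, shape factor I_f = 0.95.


Using Se = q * B * (1 - nu^2) * I_f / E
1 - nu^2 = 1 - 0.23^2 = 0.9471
Se = 124.3 * 4.4 * 0.9471 * 0.95 / 7916
Se = 0.062164 m
Convert to mm: Se = 0.062164 * 1000 = 62.164 mm


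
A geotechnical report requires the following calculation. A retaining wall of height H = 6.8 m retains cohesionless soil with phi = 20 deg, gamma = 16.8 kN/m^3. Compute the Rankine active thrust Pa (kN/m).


Result: 190.44 kN/m

Derivation:
Compute active earth pressure coefficient:
Ka = tan^2(45 - phi/2) = tan^2(35.0) = 0.490291
Compute active force:
Pa = 0.5 * Ka * gamma * H^2
Pa = 0.5 * 0.490291 * 16.8 * 6.8^2
Pa = 190.44 kN/m


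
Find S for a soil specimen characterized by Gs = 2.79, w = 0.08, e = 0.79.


Using S = Gs * w / e
S = 2.79 * 0.08 / 0.79
S = 0.2825


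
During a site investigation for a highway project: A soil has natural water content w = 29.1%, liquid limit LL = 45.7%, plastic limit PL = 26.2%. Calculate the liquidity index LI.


First compute the plasticity index:
PI = LL - PL = 45.7 - 26.2 = 19.5
Then compute the liquidity index:
LI = (w - PL) / PI
LI = (29.1 - 26.2) / 19.5
LI = 0.149


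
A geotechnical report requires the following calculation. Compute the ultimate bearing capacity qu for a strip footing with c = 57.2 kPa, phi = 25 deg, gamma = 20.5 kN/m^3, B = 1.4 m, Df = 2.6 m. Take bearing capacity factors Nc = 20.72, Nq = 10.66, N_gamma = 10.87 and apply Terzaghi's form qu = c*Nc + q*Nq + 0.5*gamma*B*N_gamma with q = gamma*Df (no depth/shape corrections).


Compute qu = c*Nc + gamma*Df*Nq + 0.5*gamma*B*N_gamma
Term 1: 57.2 * 20.72 = 1185.184
Term 2: 20.5 * 2.6 * 10.66 = 568.178
Term 3: 0.5 * 20.5 * 1.4 * 10.87 = 155.9845
qu = 1185.184 + 568.178 + 155.9845
qu = 1909.35 kPa


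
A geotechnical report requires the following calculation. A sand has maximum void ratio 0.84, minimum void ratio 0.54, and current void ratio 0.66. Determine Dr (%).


Using Dr = (e_max - e) / (e_max - e_min) * 100
e_max - e = 0.84 - 0.66 = 0.18
e_max - e_min = 0.84 - 0.54 = 0.3
Dr = 0.18 / 0.3 * 100
Dr = 60.0 %


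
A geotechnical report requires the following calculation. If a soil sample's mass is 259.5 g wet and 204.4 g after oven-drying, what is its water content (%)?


Result: 26.96 %

Derivation:
Using w = (m_wet - m_dry) / m_dry * 100
m_wet - m_dry = 259.5 - 204.4 = 55.1 g
w = 55.1 / 204.4 * 100
w = 26.96 %


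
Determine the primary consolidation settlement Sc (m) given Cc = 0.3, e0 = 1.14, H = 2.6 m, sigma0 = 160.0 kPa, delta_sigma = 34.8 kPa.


Using Sc = Cc * H / (1 + e0) * log10((sigma0 + delta_sigma) / sigma0)
Stress ratio = (160.0 + 34.8) / 160.0 = 1.2175
log10(1.2175) = 0.085469
Cc * H / (1 + e0) = 0.3 * 2.6 / (1 + 1.14) = 0.364486
Sc = 0.364486 * 0.085469
Sc = 0.0312 m


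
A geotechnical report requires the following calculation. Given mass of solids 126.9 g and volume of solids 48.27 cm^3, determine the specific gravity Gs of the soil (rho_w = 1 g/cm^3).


Result: 2.629

Derivation:
Using Gs = m_s / (V_s * rho_w)
Since rho_w = 1 g/cm^3:
Gs = 126.9 / 48.27
Gs = 2.629


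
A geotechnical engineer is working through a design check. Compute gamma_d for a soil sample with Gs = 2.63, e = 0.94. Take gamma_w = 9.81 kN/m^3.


Using gamma_d = Gs * gamma_w / (1 + e)
gamma_d = 2.63 * 9.81 / (1 + 0.94)
gamma_d = 2.63 * 9.81 / 1.94
gamma_d = 13.299 kN/m^3


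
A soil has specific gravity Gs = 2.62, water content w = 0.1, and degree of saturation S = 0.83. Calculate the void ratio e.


Using the relation e = Gs * w / S
e = 2.62 * 0.1 / 0.83
e = 0.3157


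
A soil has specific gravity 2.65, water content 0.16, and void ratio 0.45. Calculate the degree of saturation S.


Using S = Gs * w / e
S = 2.65 * 0.16 / 0.45
S = 0.9422


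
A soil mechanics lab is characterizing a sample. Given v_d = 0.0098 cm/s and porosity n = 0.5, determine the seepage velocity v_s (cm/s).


Result: 0.0196 cm/s

Derivation:
Using v_s = v_d / n
v_s = 0.0098 / 0.5
v_s = 0.0196 cm/s


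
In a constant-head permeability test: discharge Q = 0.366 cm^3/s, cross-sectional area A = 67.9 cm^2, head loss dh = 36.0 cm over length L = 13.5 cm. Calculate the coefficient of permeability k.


Compute hydraulic gradient:
i = dh / L = 36.0 / 13.5 = 2.66667
Then apply Darcy's law:
k = Q / (A * i)
k = 0.366 / (67.9 * 2.66667)
k = 0.366 / 181.067
k = 0.002021 cm/s


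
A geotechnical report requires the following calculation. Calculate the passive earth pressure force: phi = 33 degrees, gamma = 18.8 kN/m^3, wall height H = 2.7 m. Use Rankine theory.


Compute passive earth pressure coefficient:
Kp = tan^2(45 + phi/2) = tan^2(61.5) = 3.39212
Compute passive force:
Pp = 0.5 * Kp * gamma * H^2
Pp = 0.5 * 3.39212 * 18.8 * 2.7^2
Pp = 232.45 kN/m


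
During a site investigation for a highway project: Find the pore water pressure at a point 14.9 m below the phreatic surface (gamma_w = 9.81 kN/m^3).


Using u = gamma_w * h_w
u = 9.81 * 14.9
u = 146.17 kPa


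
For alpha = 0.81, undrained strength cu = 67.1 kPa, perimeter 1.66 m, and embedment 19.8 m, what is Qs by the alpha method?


Using Qs = alpha * cu * perimeter * L
Qs = 0.81 * 67.1 * 1.66 * 19.8
Qs = 1786.41 kN


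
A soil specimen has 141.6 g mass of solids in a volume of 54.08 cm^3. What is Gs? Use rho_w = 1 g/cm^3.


Using Gs = m_s / (V_s * rho_w)
Since rho_w = 1 g/cm^3:
Gs = 141.6 / 54.08
Gs = 2.618


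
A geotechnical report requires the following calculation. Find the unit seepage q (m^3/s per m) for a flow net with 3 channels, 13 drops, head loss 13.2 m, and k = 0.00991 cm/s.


Convert k to m/s for unit consistency with H:
k = 0.00991 cm/s = 0.00991 / 100 m/s = 9.91e-05 m/s
Using q = k * H * Nf / Nd
Nf / Nd = 3 / 13 = 0.2308
q = 9.91e-05 * 13.2 * 0.2308
q = 0.0003019 m^3/s per m


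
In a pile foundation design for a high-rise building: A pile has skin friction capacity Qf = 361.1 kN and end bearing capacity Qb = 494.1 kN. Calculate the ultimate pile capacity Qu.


Using Qu = Qf + Qb
Qu = 361.1 + 494.1
Qu = 855.2 kN


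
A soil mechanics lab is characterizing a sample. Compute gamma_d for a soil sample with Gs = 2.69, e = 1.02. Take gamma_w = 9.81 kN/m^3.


Using gamma_d = Gs * gamma_w / (1 + e)
gamma_d = 2.69 * 9.81 / (1 + 1.02)
gamma_d = 2.69 * 9.81 / 2.02
gamma_d = 13.064 kN/m^3


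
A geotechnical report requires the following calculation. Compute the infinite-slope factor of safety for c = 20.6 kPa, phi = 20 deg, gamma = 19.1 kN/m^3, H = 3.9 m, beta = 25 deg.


Result: 1.503

Derivation:
Using Fs = c / (gamma*H*sin(beta)*cos(beta)) + tan(phi)/tan(beta)
Cohesion contribution = 20.6 / (19.1*3.9*sin(25)*cos(25))
Cohesion contribution = 0.722013
Friction contribution = tan(20)/tan(25) = 0.780537
Fs = 0.722013 + 0.780537
Fs = 1.503


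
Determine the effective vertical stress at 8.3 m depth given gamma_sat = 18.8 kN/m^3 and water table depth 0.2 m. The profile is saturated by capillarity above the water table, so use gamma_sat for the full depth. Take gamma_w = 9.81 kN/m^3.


Total stress = gamma_sat * depth
sigma = 18.8 * 8.3 = 156.04 kPa
Pore water pressure u = gamma_w * (depth - d_wt)
u = 9.81 * (8.3 - 0.2) = 79.461 kPa
Effective stress = sigma - u
sigma' = 156.04 - 79.461 = 76.58 kPa


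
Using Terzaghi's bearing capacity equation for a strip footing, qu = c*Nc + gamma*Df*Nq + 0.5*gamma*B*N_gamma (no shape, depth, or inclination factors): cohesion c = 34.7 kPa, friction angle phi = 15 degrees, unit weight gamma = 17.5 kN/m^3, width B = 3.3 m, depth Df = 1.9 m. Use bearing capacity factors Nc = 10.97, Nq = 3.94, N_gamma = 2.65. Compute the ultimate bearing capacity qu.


Compute qu = c*Nc + gamma*Df*Nq + 0.5*gamma*B*N_gamma
Term 1: 34.7 * 10.97 = 380.659
Term 2: 17.5 * 1.9 * 3.94 = 131.005
Term 3: 0.5 * 17.5 * 3.3 * 2.65 = 76.51875
qu = 380.659 + 131.005 + 76.51875
qu = 588.18 kPa


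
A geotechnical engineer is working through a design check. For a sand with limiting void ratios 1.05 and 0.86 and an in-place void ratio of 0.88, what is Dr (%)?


Result: 89.47 %

Derivation:
Using Dr = (e_max - e) / (e_max - e_min) * 100
e_max - e = 1.05 - 0.88 = 0.17
e_max - e_min = 1.05 - 0.86 = 0.19
Dr = 0.17 / 0.19 * 100
Dr = 89.47 %


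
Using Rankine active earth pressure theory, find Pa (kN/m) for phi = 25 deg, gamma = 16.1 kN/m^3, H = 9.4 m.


Compute active earth pressure coefficient:
Ka = tan^2(45 - phi/2) = tan^2(32.5) = 0.405859
Compute active force:
Pa = 0.5 * Ka * gamma * H^2
Pa = 0.5 * 0.405859 * 16.1 * 9.4^2
Pa = 288.69 kN/m


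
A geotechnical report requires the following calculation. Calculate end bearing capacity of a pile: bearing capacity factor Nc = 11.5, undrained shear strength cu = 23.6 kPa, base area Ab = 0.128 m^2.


Result: 34.74 kN

Derivation:
Using Qb = Nc * cu * Ab
Qb = 11.5 * 23.6 * 0.128
Qb = 34.74 kN


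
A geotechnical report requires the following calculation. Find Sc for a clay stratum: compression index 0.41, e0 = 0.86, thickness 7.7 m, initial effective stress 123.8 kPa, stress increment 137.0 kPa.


Using Sc = Cc * H / (1 + e0) * log10((sigma0 + delta_sigma) / sigma0)
Stress ratio = (123.8 + 137.0) / 123.8 = 2.10662
log10(2.10662) = 0.323587
Cc * H / (1 + e0) = 0.41 * 7.7 / (1 + 0.86) = 1.69731
Sc = 1.69731 * 0.323587
Sc = 0.5492 m


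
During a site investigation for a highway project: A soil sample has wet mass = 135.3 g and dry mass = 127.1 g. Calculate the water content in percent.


Result: 6.45 %

Derivation:
Using w = (m_wet - m_dry) / m_dry * 100
m_wet - m_dry = 135.3 - 127.1 = 8.2 g
w = 8.2 / 127.1 * 100
w = 6.45 %


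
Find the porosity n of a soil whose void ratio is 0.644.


Using the relation n = e / (1 + e)
n = 0.644 / (1 + 0.644)
n = 0.644 / 1.644
n = 0.3917


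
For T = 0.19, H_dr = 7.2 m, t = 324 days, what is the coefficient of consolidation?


Using cv = T * H_dr^2 / t
H_dr^2 = 7.2^2 = 51.84
cv = 0.19 * 51.84 / 324
cv = 0.0304 m^2/day


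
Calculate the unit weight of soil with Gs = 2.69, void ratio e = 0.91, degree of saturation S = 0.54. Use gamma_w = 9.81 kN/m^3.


Using gamma = gamma_w * (Gs + S*e) / (1 + e)
Numerator: Gs + S*e = 2.69 + 0.54*0.91 = 3.1814
Denominator: 1 + e = 1 + 0.91 = 1.91
gamma = 9.81 * 3.1814 / 1.91
gamma = 16.34 kN/m^3


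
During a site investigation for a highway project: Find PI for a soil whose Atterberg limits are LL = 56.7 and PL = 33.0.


Result: 23.7

Derivation:
Using PI = LL - PL
PI = 56.7 - 33.0
PI = 23.7


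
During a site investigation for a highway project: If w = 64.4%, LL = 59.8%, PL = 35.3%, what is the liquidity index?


First compute the plasticity index:
PI = LL - PL = 59.8 - 35.3 = 24.5
Then compute the liquidity index:
LI = (w - PL) / PI
LI = (64.4 - 35.3) / 24.5
LI = 1.188


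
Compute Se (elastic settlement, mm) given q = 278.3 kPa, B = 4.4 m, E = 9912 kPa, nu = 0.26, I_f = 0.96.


Result: 110.58 mm

Derivation:
Using Se = q * B * (1 - nu^2) * I_f / E
1 - nu^2 = 1 - 0.26^2 = 0.9324
Se = 278.3 * 4.4 * 0.9324 * 0.96 / 9912
Se = 0.110580 m
Convert to mm: Se = 0.110580 * 1000 = 110.58 mm


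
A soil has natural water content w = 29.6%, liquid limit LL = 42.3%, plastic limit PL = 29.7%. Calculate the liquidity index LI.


Result: -0.008

Derivation:
First compute the plasticity index:
PI = LL - PL = 42.3 - 29.7 = 12.6
Then compute the liquidity index:
LI = (w - PL) / PI
LI = (29.6 - 29.7) / 12.6
LI = -0.008


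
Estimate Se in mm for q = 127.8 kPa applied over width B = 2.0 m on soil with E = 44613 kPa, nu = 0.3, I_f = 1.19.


Using Se = q * B * (1 - nu^2) * I_f / E
1 - nu^2 = 1 - 0.3^2 = 0.91
Se = 127.8 * 2.0 * 0.91 * 1.19 / 44613
Se = 0.006204 m
Convert to mm: Se = 0.006204 * 1000 = 6.204 mm


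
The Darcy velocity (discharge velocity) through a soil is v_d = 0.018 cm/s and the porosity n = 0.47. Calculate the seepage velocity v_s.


Using v_s = v_d / n
v_s = 0.018 / 0.47
v_s = 0.0383 cm/s


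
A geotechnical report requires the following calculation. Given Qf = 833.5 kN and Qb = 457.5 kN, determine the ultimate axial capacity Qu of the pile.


Result: 1291.0 kN

Derivation:
Using Qu = Qf + Qb
Qu = 833.5 + 457.5
Qu = 1291.0 kN


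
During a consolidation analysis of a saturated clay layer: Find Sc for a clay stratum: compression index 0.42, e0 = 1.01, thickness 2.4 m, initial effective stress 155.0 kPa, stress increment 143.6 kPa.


Using Sc = Cc * H / (1 + e0) * log10((sigma0 + delta_sigma) / sigma0)
Stress ratio = (155.0 + 143.6) / 155.0 = 1.92645
log10(1.92645) = 0.284758
Cc * H / (1 + e0) = 0.42 * 2.4 / (1 + 1.01) = 0.501493
Sc = 0.501493 * 0.284758
Sc = 0.1428 m


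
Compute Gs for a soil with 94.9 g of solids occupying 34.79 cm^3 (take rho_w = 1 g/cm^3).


Result: 2.728

Derivation:
Using Gs = m_s / (V_s * rho_w)
Since rho_w = 1 g/cm^3:
Gs = 94.9 / 34.79
Gs = 2.728


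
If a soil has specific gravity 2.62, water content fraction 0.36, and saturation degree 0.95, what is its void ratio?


Result: 0.9928

Derivation:
Using the relation e = Gs * w / S
e = 2.62 * 0.36 / 0.95
e = 0.9928


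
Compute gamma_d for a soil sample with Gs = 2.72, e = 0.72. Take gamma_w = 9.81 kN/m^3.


Using gamma_d = Gs * gamma_w / (1 + e)
gamma_d = 2.72 * 9.81 / (1 + 0.72)
gamma_d = 2.72 * 9.81 / 1.72
gamma_d = 15.513 kN/m^3


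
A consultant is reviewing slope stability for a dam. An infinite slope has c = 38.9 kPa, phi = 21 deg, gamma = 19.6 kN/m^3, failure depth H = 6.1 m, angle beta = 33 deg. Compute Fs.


Using Fs = c / (gamma*H*sin(beta)*cos(beta)) + tan(phi)/tan(beta)
Cohesion contribution = 38.9 / (19.6*6.1*sin(33)*cos(33))
Cohesion contribution = 0.712301
Friction contribution = tan(21)/tan(33) = 0.591099
Fs = 0.712301 + 0.591099
Fs = 1.303


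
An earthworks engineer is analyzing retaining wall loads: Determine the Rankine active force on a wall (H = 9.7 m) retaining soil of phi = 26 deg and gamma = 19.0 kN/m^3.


Result: 349.02 kN/m

Derivation:
Compute active earth pressure coefficient:
Ka = tan^2(45 - phi/2) = tan^2(32.0) = 0.390462
Compute active force:
Pa = 0.5 * Ka * gamma * H^2
Pa = 0.5 * 0.390462 * 19.0 * 9.7^2
Pa = 349.02 kN/m
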